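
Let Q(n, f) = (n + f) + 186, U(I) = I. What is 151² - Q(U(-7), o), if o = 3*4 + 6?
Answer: 22604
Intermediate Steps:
o = 18 (o = 12 + 6 = 18)
Q(n, f) = 186 + f + n (Q(n, f) = (f + n) + 186 = 186 + f + n)
151² - Q(U(-7), o) = 151² - (186 + 18 - 7) = 22801 - 1*197 = 22801 - 197 = 22604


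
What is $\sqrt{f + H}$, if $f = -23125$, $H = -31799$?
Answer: $2 i \sqrt{13731} \approx 234.36 i$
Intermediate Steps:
$\sqrt{f + H} = \sqrt{-23125 - 31799} = \sqrt{-54924} = 2 i \sqrt{13731}$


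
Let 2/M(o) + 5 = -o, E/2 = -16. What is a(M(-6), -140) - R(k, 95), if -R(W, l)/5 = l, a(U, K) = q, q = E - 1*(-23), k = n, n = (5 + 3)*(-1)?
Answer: 466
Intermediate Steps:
E = -32 (E = 2*(-16) = -32)
n = -8 (n = 8*(-1) = -8)
k = -8
M(o) = 2/(-5 - o)
q = -9 (q = -32 - 1*(-23) = -32 + 23 = -9)
a(U, K) = -9
R(W, l) = -5*l
a(M(-6), -140) - R(k, 95) = -9 - (-5)*95 = -9 - 1*(-475) = -9 + 475 = 466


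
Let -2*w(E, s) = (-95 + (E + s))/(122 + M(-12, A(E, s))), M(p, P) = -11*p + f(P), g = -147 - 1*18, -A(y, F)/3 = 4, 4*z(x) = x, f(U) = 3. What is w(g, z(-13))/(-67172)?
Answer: -1053/138105632 ≈ -7.6246e-6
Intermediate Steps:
z(x) = x/4
A(y, F) = -12 (A(y, F) = -3*4 = -12)
g = -165 (g = -147 - 18 = -165)
M(p, P) = 3 - 11*p (M(p, P) = -11*p + 3 = 3 - 11*p)
w(E, s) = 95/514 - E/514 - s/514 (w(E, s) = -(-95 + (E + s))/(2*(122 + (3 - 11*(-12)))) = -(-95 + E + s)/(2*(122 + (3 + 132))) = -(-95 + E + s)/(2*(122 + 135)) = -(-95 + E + s)/(2*257) = -(-95/257 + E/257 + s/257)/2 = 95/514 - E/514 - s/514)
w(g, z(-13))/(-67172) = (95/514 - 1/514*(-165) - (-13)/2056)/(-67172) = (95/514 + 165/514 - 1/514*(-13/4))*(-1/67172) = (95/514 + 165/514 + 13/2056)*(-1/67172) = (1053/2056)*(-1/67172) = -1053/138105632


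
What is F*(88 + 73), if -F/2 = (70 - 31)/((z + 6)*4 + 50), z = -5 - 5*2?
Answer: -897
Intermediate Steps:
z = -15 (z = -5 - 10 = -15)
F = -39/7 (F = -2*(70 - 31)/((-15 + 6)*4 + 50) = -78/(-9*4 + 50) = -78/(-36 + 50) = -78/14 = -2*39/14 = -39/7 ≈ -5.5714)
F*(88 + 73) = -39*(88 + 73)/7 = -39/7*161 = -897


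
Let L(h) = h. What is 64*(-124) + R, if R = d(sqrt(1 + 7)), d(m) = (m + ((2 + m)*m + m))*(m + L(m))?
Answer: -7872 + 32*sqrt(2) ≈ -7826.7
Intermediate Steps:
d(m) = 2*m*(2*m + m*(2 + m)) (d(m) = (m + ((2 + m)*m + m))*(m + m) = (m + (m*(2 + m) + m))*(2*m) = (m + (m + m*(2 + m)))*(2*m) = (2*m + m*(2 + m))*(2*m) = 2*m*(2*m + m*(2 + m)))
R = 64 + 32*sqrt(2) (R = 2*(sqrt(1 + 7))**2*(4 + sqrt(1 + 7)) = 2*(sqrt(8))**2*(4 + sqrt(8)) = 2*(2*sqrt(2))**2*(4 + 2*sqrt(2)) = 2*8*(4 + 2*sqrt(2)) = 64 + 32*sqrt(2) ≈ 109.25)
64*(-124) + R = 64*(-124) + (64 + 32*sqrt(2)) = -7936 + (64 + 32*sqrt(2)) = -7872 + 32*sqrt(2)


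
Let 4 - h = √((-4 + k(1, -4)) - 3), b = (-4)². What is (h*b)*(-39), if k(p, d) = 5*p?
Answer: -2496 + 624*I*√2 ≈ -2496.0 + 882.47*I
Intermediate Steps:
b = 16
h = 4 - I*√2 (h = 4 - √((-4 + 5*1) - 3) = 4 - √((-4 + 5) - 3) = 4 - √(1 - 3) = 4 - √(-2) = 4 - I*√2 ≈ 4.0 - 1.4142*I)
(h*b)*(-39) = ((4 - I*√2)*16)*(-39) = (64 - 16*I*√2)*(-39) = -2496 + 624*I*√2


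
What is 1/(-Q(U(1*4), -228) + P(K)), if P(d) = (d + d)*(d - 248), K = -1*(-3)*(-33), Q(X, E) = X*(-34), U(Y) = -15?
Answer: 1/68196 ≈ 1.4664e-5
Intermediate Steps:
Q(X, E) = -34*X
K = -99 (K = 3*(-33) = -99)
P(d) = 2*d*(-248 + d) (P(d) = (2*d)*(-248 + d) = 2*d*(-248 + d))
1/(-Q(U(1*4), -228) + P(K)) = 1/(-(-34)*(-15) + 2*(-99)*(-248 - 99)) = 1/(-1*510 + 2*(-99)*(-347)) = 1/(-510 + 68706) = 1/68196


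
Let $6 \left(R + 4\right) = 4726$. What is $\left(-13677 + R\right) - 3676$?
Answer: $- \frac{49708}{3} \approx -16569.0$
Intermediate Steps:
$R = \frac{2351}{3}$ ($R = -4 + \frac{1}{6} \cdot 4726 = -4 + \frac{2363}{3} = \frac{2351}{3} \approx 783.67$)
$\left(-13677 + R\right) - 3676 = \left(-13677 + \frac{2351}{3}\right) - 3676 = - \frac{38680}{3} - 3676 = - \frac{49708}{3}$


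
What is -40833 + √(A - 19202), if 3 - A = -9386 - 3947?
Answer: -40833 + I*√5866 ≈ -40833.0 + 76.59*I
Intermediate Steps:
A = 13336 (A = 3 - (-9386 - 3947) = 3 - 1*(-13333) = 3 + 13333 = 13336)
-40833 + √(A - 19202) = -40833 + √(13336 - 19202) = -40833 + √(-5866) = -40833 + I*√5866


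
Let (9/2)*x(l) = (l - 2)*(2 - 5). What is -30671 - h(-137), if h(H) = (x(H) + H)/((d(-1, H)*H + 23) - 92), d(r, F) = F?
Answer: -1720642967/56100 ≈ -30671.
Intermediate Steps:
x(l) = 4/3 - 2*l/3 (x(l) = 2*((l - 2)*(2 - 5))/9 = 2*((-2 + l)*(-3))/9 = 2*(6 - 3*l)/9 = 4/3 - 2*l/3)
h(H) = (4/3 + H/3)/(-69 + H**2) (h(H) = ((4/3 - 2*H/3) + H)/((H*H + 23) - 92) = (4/3 + H/3)/((H**2 + 23) - 92) = (4/3 + H/3)/((23 + H**2) - 92) = (4/3 + H/3)/(-69 + H**2))
-30671 - h(-137) = -30671 - (4 - 137)/(3*(-69 + (-137)**2)) = -30671 - (-133)/(3*(-69 + 18769)) = -30671 - (-133)/(3*18700) = -30671 - 1*(-133/56100) = -30671 + 133/56100 = -1720642967/56100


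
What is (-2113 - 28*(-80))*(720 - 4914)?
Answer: -532638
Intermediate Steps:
(-2113 - 28*(-80))*(720 - 4914) = (-2113 + 2240)*(-4194) = 127*(-4194) = -532638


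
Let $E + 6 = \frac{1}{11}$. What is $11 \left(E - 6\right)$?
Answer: $-131$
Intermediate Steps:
$E = - \frac{65}{11}$ ($E = -6 + \frac{1}{11} = - \frac{65}{11} \approx -5.9091$)
$11 \left(E - 6\right) = 11 \left(- \frac{65}{11} - 6\right) = 11 \left(- \frac{131}{11}\right) = -131$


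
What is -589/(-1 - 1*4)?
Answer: 589/5 ≈ 117.80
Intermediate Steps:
-589/(-1 - 1*4) = -589/(-1 - 4) = -589/(-5) = -1/5*(-589) = 589/5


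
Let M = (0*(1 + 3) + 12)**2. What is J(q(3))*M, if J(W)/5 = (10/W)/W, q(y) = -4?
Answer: 450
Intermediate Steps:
M = 144 (M = (0*4 + 12)**2 = (0 + 12)**2 = 12**2 = 144)
J(W) = 50/W**2 (J(W) = 5*((10/W)/W) = 5*(10/W**2) = 50/W**2)
J(q(3))*M = (50/(-4)**2)*144 = (50*(1/16))*144 = (25/8)*144 = 450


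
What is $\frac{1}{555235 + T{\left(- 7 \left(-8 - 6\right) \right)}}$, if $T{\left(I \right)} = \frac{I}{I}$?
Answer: $\frac{1}{555236} \approx 1.801 \cdot 10^{-6}$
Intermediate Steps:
$T{\left(I \right)} = 1$
$\frac{1}{555235 + T{\left(- 7 \left(-8 - 6\right) \right)}} = \frac{1}{555235 + 1} = \frac{1}{555236}$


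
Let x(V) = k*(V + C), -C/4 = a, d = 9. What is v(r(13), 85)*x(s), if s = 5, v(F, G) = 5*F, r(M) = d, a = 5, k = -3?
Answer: 2025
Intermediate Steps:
r(M) = 9
C = -20 (C = -4*5 = -20)
x(V) = 60 - 3*V (x(V) = -3*(V - 20) = -3*(-20 + V) = 60 - 3*V)
v(r(13), 85)*x(s) = (5*9)*(60 - 3*5) = 45*(60 - 15) = 45*45 = 2025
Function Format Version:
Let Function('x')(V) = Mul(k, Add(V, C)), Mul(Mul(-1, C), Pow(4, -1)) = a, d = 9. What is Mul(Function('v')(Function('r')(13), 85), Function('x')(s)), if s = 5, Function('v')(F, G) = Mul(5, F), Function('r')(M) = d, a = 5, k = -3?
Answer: 2025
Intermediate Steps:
Function('r')(M) = 9
C = -20 (C = Mul(-4, 5) = -20)
Function('x')(V) = Add(60, Mul(-3, V)) (Function('x')(V) = Mul(-3, Add(V, -20)) = Mul(-3, Add(-20, V)) = Add(60, Mul(-3, V)))
Mul(Function('v')(Function('r')(13), 85), Function('x')(s)) = Mul(Mul(5, 9), Add(60, Mul(-3, 5))) = Mul(45, Add(60, -15)) = Mul(45, 45) = 2025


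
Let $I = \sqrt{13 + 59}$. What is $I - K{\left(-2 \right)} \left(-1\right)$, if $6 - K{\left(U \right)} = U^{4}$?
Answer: $- 60 \sqrt{2} \approx -84.853$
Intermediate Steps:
$K{\left(U \right)} = 6 - U^{4}$
$I = 6 \sqrt{2}$ ($I = \sqrt{72} = 6 \sqrt{2} \approx 8.4853$)
$I - K{\left(-2 \right)} \left(-1\right) = 6 \sqrt{2} - (6 - \left(-2\right)^{4}) \left(-1\right) = 6 \sqrt{2} - (6 - 16) \left(-1\right) = 6 \sqrt{2} \left(-1\right) \left(-10\right) \left(-1\right) = 6 \sqrt{2} \cdot 10 \left(-1\right) = 6 \sqrt{2} \left(-10\right) = - 60 \sqrt{2}$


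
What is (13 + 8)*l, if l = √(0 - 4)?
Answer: 42*I ≈ 42.0*I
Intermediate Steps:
l = 2*I (l = √(-4) = 2*I ≈ 2.0*I)
(13 + 8)*l = (13 + 8)*(2*I) = 21*(2*I) = 42*I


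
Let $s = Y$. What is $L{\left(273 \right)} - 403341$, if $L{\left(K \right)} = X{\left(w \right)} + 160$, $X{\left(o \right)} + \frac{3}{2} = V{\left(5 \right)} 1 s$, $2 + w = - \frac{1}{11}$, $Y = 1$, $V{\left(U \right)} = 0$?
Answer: $- \frac{806365}{2} \approx -4.0318 \cdot 10^{5}$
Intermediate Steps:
$s = 1$
$w = - \frac{23}{11}$ ($w = -2 - \frac{1}{11} = - \frac{23}{11} \approx -2.0909$)
$X{\left(o \right)} = - \frac{3}{2}$ ($X{\left(o \right)} = - \frac{3}{2} + 0 \cdot 1 \cdot 1 = - \frac{3}{2} + 0 \cdot 1 = - \frac{3}{2} + 0 = - \frac{3}{2}$)
$L{\left(K \right)} = \frac{317}{2}$ ($L{\left(K \right)} = - \frac{3}{2} + 160 = \frac{317}{2}$)
$L{\left(273 \right)} - 403341 = \frac{317}{2} - 403341 = - \frac{806365}{2}$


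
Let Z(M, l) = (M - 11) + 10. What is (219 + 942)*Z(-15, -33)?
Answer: -18576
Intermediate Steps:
Z(M, l) = -1 + M (Z(M, l) = (-11 + M) + 10 = -1 + M)
(219 + 942)*Z(-15, -33) = (219 + 942)*(-1 - 15) = 1161*(-16) = -18576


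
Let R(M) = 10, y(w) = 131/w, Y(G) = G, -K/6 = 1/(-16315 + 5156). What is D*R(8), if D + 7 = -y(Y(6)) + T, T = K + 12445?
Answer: 4156560295/33477 ≈ 1.2416e+5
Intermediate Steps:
K = 6/11159 (K = -6/(-16315 + 5156) = -6/(-11159) = -6*(-1/11159) = 6/11159 ≈ 0.00053768)
T = 138873761/11159 (T = 6/11159 + 12445 = 138873761/11159 ≈ 12445.)
D = 831312059/66954 (D = -7 + (-131/6 + 138873761/11159) = -7 + 831780737/66954 = 831312059/66954 ≈ 12416.)
D*R(8) = (831312059/66954)*10 = 4156560295/33477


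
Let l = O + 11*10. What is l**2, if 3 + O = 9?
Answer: 13456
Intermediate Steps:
O = 6 (O = -3 + 9 = 6)
l = 116 (l = 6 + 11*10 = 6 + 110 = 116)
l**2 = 116**2 = 13456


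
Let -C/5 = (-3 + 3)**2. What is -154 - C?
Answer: -154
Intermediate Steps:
C = 0 (C = -5*(-3 + 3)**2 = -5*0**2 = -5*0 = 0)
-154 - C = -154 - 1*0 = -154 + 0 = -154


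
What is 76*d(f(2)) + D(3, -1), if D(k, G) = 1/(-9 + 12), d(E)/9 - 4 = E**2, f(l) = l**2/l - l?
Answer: 8209/3 ≈ 2736.3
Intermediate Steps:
f(l) = 0 (f(l) = l - l = 0)
d(E) = 36 + 9*E**2
D(k, G) = 1/3
76*d(f(2)) + D(3, -1) = 76*(36 + 9*0**2) + 1/3 = 76*(36 + 9*0) + 1/3 = 76*(36 + 0) + 1/3 = 76*36 + 1/3 = 2736 + 1/3 = 8209/3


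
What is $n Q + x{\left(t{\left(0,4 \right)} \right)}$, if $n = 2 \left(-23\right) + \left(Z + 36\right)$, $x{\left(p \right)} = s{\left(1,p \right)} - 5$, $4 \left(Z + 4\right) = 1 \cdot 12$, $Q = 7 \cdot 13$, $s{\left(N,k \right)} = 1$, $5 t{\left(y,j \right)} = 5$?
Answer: $-1005$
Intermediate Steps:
$t{\left(y,j \right)} = 1$ ($t{\left(y,j \right)} = \frac{1}{5} \cdot 5 = 1$)
$Q = 91$
$Z = -1$ ($Z = -4 + \frac{1 \cdot 12}{4} = -4 + \frac{1}{4} \cdot 12 = -4 + 3 = -1$)
$x{\left(p \right)} = -4$ ($x{\left(p \right)} = 1 - 5 = -4$)
$n = -11$ ($n = 2 \left(-23\right) + \left(-1 + 36\right) = -46 + 35 = -11$)
$n Q + x{\left(t{\left(0,4 \right)} \right)} = \left(-11\right) 91 - 4 = -1001 - 4 = -1005$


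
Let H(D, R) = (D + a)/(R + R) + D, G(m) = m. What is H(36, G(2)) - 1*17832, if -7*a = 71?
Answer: -498107/28 ≈ -17790.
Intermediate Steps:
a = -71/7 (a = -⅐*71 = -71/7 ≈ -10.143)
H(D, R) = D + (-71/7 + D)/(2*R) (H(D, R) = (D - 71/7)/(R + R) + D = (-71/7 + D)/((2*R)) + D = (-71/7 + D)*(1/(2*R)) + D = (-71/7 + D)/(2*R) + D = D + (-71/7 + D)/(2*R))
H(36, G(2)) - 1*17832 = (-71/14 + (½)*36 + 36*2)/2 - 1*17832 = (-71/14 + 18 + 72)/2 - 17832 = (½)*(1189/14) - 17832 = 1189/28 - 17832 = -498107/28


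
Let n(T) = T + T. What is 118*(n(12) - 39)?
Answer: -1770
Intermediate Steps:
n(T) = 2*T
118*(n(12) - 39) = 118*(2*12 - 39) = 118*(24 - 39) = 118*(-15) = -1770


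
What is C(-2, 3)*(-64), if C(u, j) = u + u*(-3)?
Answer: -256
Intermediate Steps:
C(u, j) = -2*u (C(u, j) = u - 3*u = -2*u)
C(-2, 3)*(-64) = -2*(-2)*(-64) = 4*(-64) = -256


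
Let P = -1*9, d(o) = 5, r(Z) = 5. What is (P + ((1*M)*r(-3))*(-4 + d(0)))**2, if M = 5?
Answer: 256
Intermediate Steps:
P = -9
(P + ((1*M)*r(-3))*(-4 + d(0)))**2 = (-9 + ((1*5)*5)*(-4 + 5))**2 = (-9 + (5*5)*1)**2 = (-9 + 25*1)**2 = (-9 + 25)**2 = 16**2 = 256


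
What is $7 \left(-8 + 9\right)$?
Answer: $7$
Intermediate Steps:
$7 \left(-8 + 9\right) = 7 \cdot 1 = 7$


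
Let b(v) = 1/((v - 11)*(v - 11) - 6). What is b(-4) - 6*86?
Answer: -113003/219 ≈ -516.00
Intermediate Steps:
b(v) = 1/(-6 + (-11 + v)²) (b(v) = 1/((-11 + v)*(-11 + v) - 6) = 1/((-11 + v)² - 6) = 1/(-6 + (-11 + v)²))
b(-4) - 6*86 = 1/(-6 + (-11 - 4)²) - 6*86 = 1/(-6 + (-15)²) - 516 = 1/(-6 + 225) - 516 = 1/219 - 516 = -113003/219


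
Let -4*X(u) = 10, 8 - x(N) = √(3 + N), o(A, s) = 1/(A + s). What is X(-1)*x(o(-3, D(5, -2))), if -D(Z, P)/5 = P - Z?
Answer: -20 + 5*√194/16 ≈ -15.647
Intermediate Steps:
D(Z, P) = -5*P + 5*Z (D(Z, P) = -5*(P - Z) = -5*P + 5*Z)
x(N) = 8 - √(3 + N)
X(u) = -5/2 (X(u) = -¼*10 = -5/2)
X(-1)*x(o(-3, D(5, -2))) = -5*(8 - √(3 + 1/(-3 + (-5*(-2) + 5*5))))/2 = -5*(8 - √(3 + 1/(-3 + (10 + 25))))/2 = -5*(8 - √(3 + 1/(-3 + 35)))/2 = -5*(8 - √(3 + 1/32))/2 = -5*(8 - √(97/32))/2 = -5*(8 - √194/8)/2 = -20 + 5*√194/16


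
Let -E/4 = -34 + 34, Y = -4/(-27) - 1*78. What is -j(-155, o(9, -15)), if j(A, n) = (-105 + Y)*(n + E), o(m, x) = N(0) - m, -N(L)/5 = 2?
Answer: -93803/27 ≈ -3474.2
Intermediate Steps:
N(L) = -10 (N(L) = -5*2 = -10)
Y = -2102/27 (Y = -4*(-1/27) - 78 = 4/27 - 78 = -2102/27 ≈ -77.852)
E = 0 (E = -4*(-34 + 34) = -4*0 = 0)
o(m, x) = -10 - m
j(A, n) = -4937*n/27 (j(A, n) = (-105 - 2102/27)*(n + 0) = -4937*n/27)
-j(-155, o(9, -15)) = -(-4937)*(-10 - 1*9)/27 = -(-4937)*(-10 - 9)/27 = -(-4937)*(-19)/27 = -1*93803/27 = -93803/27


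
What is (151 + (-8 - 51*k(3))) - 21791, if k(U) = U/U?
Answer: -21699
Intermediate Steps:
k(U) = 1
(151 + (-8 - 51*k(3))) - 21791 = (151 + (-8 - 51*1)) - 21791 = (151 + (-8 - 51)) - 21791 = (151 - 59) - 21791 = 92 - 21791 = -21699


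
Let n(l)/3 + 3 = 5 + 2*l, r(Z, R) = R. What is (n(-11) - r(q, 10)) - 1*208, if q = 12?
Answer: -278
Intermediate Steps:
n(l) = 6 + 6*l (n(l) = -9 + 3*(5 + 2*l) = -9 + (15 + 6*l) = 6 + 6*l)
(n(-11) - r(q, 10)) - 1*208 = ((6 + 6*(-11)) - 1*10) - 1*208 = ((6 - 66) - 10) - 208 = (-60 - 10) - 208 = -70 - 208 = -278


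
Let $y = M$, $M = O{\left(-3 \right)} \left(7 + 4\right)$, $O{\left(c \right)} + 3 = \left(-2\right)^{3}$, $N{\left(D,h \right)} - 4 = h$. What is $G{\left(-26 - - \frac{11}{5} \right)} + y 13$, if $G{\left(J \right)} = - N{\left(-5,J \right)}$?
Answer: $- \frac{7766}{5} \approx -1553.2$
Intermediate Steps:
$N{\left(D,h \right)} = 4 + h$
$O{\left(c \right)} = -11$ ($O{\left(c \right)} = -3 + \left(-2\right)^{3} = -3 - 8 = -11$)
$M = -121$ ($M = - 11 \left(7 + 4\right) = \left(-11\right) 11 = -121$)
$y = -121$
$G{\left(J \right)} = -4 - J$ ($G{\left(J \right)} = - (4 + J) = -4 - J$)
$G{\left(-26 - - \frac{11}{5} \right)} + y 13 = \left(-4 - \left(-26 - - \frac{11}{5}\right)\right) - 1573 = \left(-4 - \left(-26 + \frac{11}{5}\right)\right) - 1573 = \left(-4 - - \frac{119}{5}\right) - 1573 = \left(-4 + \frac{119}{5}\right) - 1573 = \frac{99}{5} - 1573 = - \frac{7766}{5}$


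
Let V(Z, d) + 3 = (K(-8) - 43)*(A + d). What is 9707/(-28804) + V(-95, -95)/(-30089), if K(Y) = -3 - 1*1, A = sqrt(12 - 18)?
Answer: -420597371/866683556 + 47*I*sqrt(6)/30089 ≈ -0.4853 + 0.0038262*I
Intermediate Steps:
A = I*sqrt(6) (A = sqrt(-6) = I*sqrt(6) ≈ 2.4495*I)
K(Y) = -4 (K(Y) = -3 - 1 = -4)
V(Z, d) = -3 - 47*d - 47*I*sqrt(6) (V(Z, d) = -3 + (-4 - 43)*(I*sqrt(6) + d) = -3 - 47*(d + I*sqrt(6)) = -3 + (-47*d - 47*I*sqrt(6)) = -3 - 47*d - 47*I*sqrt(6))
9707/(-28804) + V(-95, -95)/(-30089) = 9707/(-28804) + (-3 - 47*(-95) - 47*I*sqrt(6))/(-30089) = 9707*(-1/28804) + (-3 + 4465 - 47*I*sqrt(6))*(-1/30089) = -9707/28804 + (4462 - 47*I*sqrt(6))*(-1/30089) = -9707/28804 + (-4462/30089 + 47*I*sqrt(6)/30089) = -420597371/866683556 + 47*I*sqrt(6)/30089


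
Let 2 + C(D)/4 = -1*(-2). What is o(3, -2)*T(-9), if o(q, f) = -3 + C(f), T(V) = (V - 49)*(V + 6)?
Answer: -522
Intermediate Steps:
C(D) = 0 (C(D) = -8 + 4*(-1*(-2)) = -8 + 4*2 = -8 + 8 = 0)
T(V) = (-49 + V)*(6 + V)
o(q, f) = -3 (o(q, f) = -3 + 0 = -3)
o(3, -2)*T(-9) = -3*(-294 + (-9)**2 - 43*(-9)) = -3*(-294 + 81 + 387) = -3*174 = -522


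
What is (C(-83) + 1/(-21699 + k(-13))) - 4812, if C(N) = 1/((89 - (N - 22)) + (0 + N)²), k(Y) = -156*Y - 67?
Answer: -672738057593/139804254 ≈ -4812.0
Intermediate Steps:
k(Y) = -67 - 156*Y
C(N) = 1/(111 + N² - N) (C(N) = 1/((89 - (-22 + N)) + N²) = 1/((89 + (22 - N)) + N²) = 1/((111 - N) + N²) = 1/(111 + N² - N))
(C(-83) + 1/(-21699 + k(-13))) - 4812 = (1/(111 + (-83)² - 1*(-83)) + 1/(-21699 + (-67 - 156*(-13)))) - 4812 = (1/(111 + 6889 + 83) + 1/(-21699 + (-67 + 2028))) - 4812 = (1/7083 + 1/(-21699 + 1961)) - 4812 = (1/7083 + 1/(-19738)) - 4812 = (1/7083 - 1/19738) - 4812 = 12655/139804254 - 4812 = -672738057593/139804254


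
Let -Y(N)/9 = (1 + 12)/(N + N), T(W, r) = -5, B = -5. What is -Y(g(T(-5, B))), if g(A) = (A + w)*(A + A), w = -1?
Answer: 39/40 ≈ 0.97500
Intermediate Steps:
g(A) = 2*A*(-1 + A) (g(A) = (A - 1)*(A + A) = (-1 + A)*(2*A) = 2*A*(-1 + A))
Y(N) = -117/(2*N) (Y(N) = -9*(1 + 12)/(N + N) = -117/(2*N))
-Y(g(T(-5, B))) = -(-117)/(2*(2*(-5)*(-1 - 5))) = -(-117)/(2*(2*(-5)*(-6))) = -(-117)/(2*60) = -1*(-39/40) = 39/40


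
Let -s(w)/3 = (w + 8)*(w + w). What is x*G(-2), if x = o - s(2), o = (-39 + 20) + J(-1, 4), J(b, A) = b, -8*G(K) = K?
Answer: 25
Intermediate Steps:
G(K) = -K/8
s(w) = -6*w*(8 + w) (s(w) = -3*(w + 8)*(w + w) = -3*(8 + w)*2*w = -6*w*(8 + w))
o = -20 (o = (-39 + 20) - 1 = -19 - 1 = -20)
x = 100 (x = -20 - (-6)*2*(8 + 2) = -20 - (-6)*2*10 = -20 - 1*(-120) = -20 + 120 = 100)
x*G(-2) = 100*(-⅛*(-2)) = 100*(¼) = 25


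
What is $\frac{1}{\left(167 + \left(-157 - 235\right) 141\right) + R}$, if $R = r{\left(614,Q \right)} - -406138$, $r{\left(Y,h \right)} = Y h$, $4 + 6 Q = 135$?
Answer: $\frac{3}{1093316} \approx 2.7439 \cdot 10^{-6}$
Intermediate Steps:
$Q = \frac{131}{6}$ ($Q = - \frac{2}{3} + \frac{1}{6} \cdot 135 = - \frac{2}{3} + \frac{45}{2} = \frac{131}{6} \approx 21.833$)
$R = \frac{1258631}{3}$ ($R = 614 \cdot \frac{131}{6} - -406138 = \frac{40217}{3} + 406138 = \frac{1258631}{3} \approx 4.1954 \cdot 10^{5}$)
$\frac{1}{\left(167 + \left(-157 - 235\right) 141\right) + R} = \frac{1}{\left(167 + \left(-157 - 235\right) 141\right) + \frac{1258631}{3}} = \frac{1}{\left(167 - 55272\right) + \frac{1258631}{3}} = \frac{1}{-55105 + \frac{1258631}{3}} = \frac{1}{\frac{1093316}{3}} = \frac{3}{1093316}$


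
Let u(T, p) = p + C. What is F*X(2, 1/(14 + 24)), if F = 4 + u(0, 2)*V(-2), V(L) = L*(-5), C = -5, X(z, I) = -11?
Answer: 286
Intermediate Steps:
u(T, p) = -5 + p (u(T, p) = p - 5 = -5 + p)
V(L) = -5*L
F = -26 (F = 4 + (-5 + 2)*(-5*(-2)) = 4 - 3*10 = 4 - 30 = -26)
F*X(2, 1/(14 + 24)) = -26*(-11) = 286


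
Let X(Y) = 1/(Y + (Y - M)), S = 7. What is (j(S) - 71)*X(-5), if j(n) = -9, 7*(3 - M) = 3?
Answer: 70/11 ≈ 6.3636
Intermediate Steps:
M = 18/7 (M = 3 - 1/7*3 = 3 - 3/7 = 18/7 ≈ 2.5714)
X(Y) = 1/(-18/7 + 2*Y) (X(Y) = 1/(Y + (Y - 1*18/7)) = 1/(Y + (Y - 18/7)) = 1/(Y + (-18/7 + Y)) = 1/(-18/7 + 2*Y))
(j(S) - 71)*X(-5) = (-9 - 71)*(7/(2*(-9 + 7*(-5)))) = -280/(-9 - 35) = -280/(-44) = -280*(-1)/44 = -80*(-7/88) = 70/11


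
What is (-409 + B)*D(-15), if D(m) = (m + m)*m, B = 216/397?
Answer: -72970650/397 ≈ -1.8381e+5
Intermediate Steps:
B = 216/397 (B = 216*(1/397) = 216/397 ≈ 0.54408)
D(m) = 2*m² (D(m) = (2*m)*m = 2*m²)
(-409 + B)*D(-15) = (-409 + 216/397)*(2*(-15)²) = -324314*225/397 = -162157/397*450 = -72970650/397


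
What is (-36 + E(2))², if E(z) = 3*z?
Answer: 900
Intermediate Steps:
(-36 + E(2))² = (-36 + 3*2)² = (-36 + 6)² = (-30)² = 900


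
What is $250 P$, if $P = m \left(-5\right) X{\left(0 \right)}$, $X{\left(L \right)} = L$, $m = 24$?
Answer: $0$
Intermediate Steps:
$P = 0$ ($P = 24 \left(-5\right) 0 = \left(-120\right) 0 = 0$)
$250 P = 250 \cdot 0 = 0$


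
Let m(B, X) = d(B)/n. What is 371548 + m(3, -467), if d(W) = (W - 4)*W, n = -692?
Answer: 257111219/692 ≈ 3.7155e+5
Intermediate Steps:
d(W) = W*(-4 + W) (d(W) = (-4 + W)*W = W*(-4 + W))
m(B, X) = -B*(-4 + B)/692 (m(B, X) = (B*(-4 + B))/(-692) = (B*(-4 + B))*(-1/692) = -B*(-4 + B)/692)
371548 + m(3, -467) = 371548 + (1/692)*3*(4 - 1*3) = 371548 + (1/692)*3*(4 - 3) = 371548 + (1/692)*3*1 = 371548 + 3/692 = 257111219/692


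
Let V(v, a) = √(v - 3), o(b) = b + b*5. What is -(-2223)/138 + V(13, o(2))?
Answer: 741/46 + √10 ≈ 19.271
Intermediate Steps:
o(b) = 6*b (o(b) = b + 5*b = 6*b)
V(v, a) = √(-3 + v)
-(-2223)/138 + V(13, o(2)) = -(-2223)/138 + √(-3 + 13) = -(-2223)/138 + √10 = -57*(-13/46) + √10 = 741/46 + √10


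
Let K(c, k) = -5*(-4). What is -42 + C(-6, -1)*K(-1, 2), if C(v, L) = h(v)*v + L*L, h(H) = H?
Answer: 698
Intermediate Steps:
K(c, k) = 20
C(v, L) = L**2 + v**2 (C(v, L) = v*v + L*L = v**2 + L**2 = L**2 + v**2)
-42 + C(-6, -1)*K(-1, 2) = -42 + ((-1)**2 + (-6)**2)*20 = -42 + (1 + 36)*20 = -42 + 37*20 = -42 + 740 = 698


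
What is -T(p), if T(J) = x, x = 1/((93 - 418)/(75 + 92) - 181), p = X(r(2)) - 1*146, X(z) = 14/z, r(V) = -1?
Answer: 167/30552 ≈ 0.0054661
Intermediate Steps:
p = -160 (p = 14/(-1) - 1*146 = 14*(-1) - 146 = -14 - 146 = -160)
x = -167/30552 (x = 1/(-325/167 - 181) = 1/(-30552/167) = -167/30552 ≈ -0.0054661)
T(J) = -167/30552
-T(p) = -1*(-167/30552) = 167/30552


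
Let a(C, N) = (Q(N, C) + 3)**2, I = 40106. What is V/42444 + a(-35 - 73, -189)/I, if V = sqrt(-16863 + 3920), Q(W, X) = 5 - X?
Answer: 6728/20053 + 43*I*sqrt(7)/42444 ≈ 0.33551 + 0.0026804*I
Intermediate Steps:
a(C, N) = (8 - C)**2 (a(C, N) = ((5 - C) + 3)**2 = (8 - C)**2)
V = 43*I*sqrt(7) (V = sqrt(-12943) = 43*I*sqrt(7) ≈ 113.77*I)
V/42444 + a(-35 - 73, -189)/I = (43*I*sqrt(7))/42444 + (-8 + (-35 - 73))**2/40106 = (43*I*sqrt(7))*(1/42444) + (-8 - 108)**2*(1/40106) = 43*I*sqrt(7)/42444 + (-116)**2*(1/40106) = 43*I*sqrt(7)/42444 + 13456*(1/40106) = 43*I*sqrt(7)/42444 + 6728/20053 = 6728/20053 + 43*I*sqrt(7)/42444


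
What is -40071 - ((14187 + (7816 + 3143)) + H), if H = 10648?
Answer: -75865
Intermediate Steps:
-40071 - ((14187 + (7816 + 3143)) + H) = -40071 - ((14187 + (7816 + 3143)) + 10648) = -40071 - ((14187 + 10959) + 10648) = -40071 - (25146 + 10648) = -40071 - 1*35794 = -40071 - 35794 = -75865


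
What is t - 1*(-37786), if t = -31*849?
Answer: 11467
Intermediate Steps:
t = -26319
t - 1*(-37786) = -26319 - 1*(-37786) = -26319 + 37786 = 11467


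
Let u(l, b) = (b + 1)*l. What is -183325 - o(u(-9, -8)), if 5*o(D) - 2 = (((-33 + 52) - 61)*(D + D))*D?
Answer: -583231/5 ≈ -1.1665e+5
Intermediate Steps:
u(l, b) = l*(1 + b) (u(l, b) = (1 + b)*l = l*(1 + b))
o(D) = 2/5 - 84*D**2/5 (o(D) = 2/5 + ((((-33 + 52) - 61)*(D + D))*D)/5 = 2/5 + (((19 - 61)*(2*D))*D)/5 = 2/5 + ((-84*D)*D)/5 = 2/5 + (-84*D**2)/5 = 2/5 - 84*D**2/5)
-183325 - o(u(-9, -8)) = -183325 - (2/5 - 84*81*(1 - 8)**2/5) = -183325 - (2/5 - 84*(-9*(-7))**2/5) = -183325 - (2/5 - 84/5*63**2) = -183325 - (2/5 - 84/5*3969) = -183325 - (2/5 - 333396/5) = -183325 - 1*(-333394/5) = -183325 + 333394/5 = -583231/5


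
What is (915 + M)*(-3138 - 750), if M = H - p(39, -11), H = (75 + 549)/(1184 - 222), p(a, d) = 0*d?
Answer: -131721552/37 ≈ -3.5600e+6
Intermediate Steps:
p(a, d) = 0
H = 24/37 (H = 624/962 = 624*(1/962) = 24/37 ≈ 0.64865)
M = 24/37 (M = 24/37 - 1*0 = 24/37 + 0 = 24/37 ≈ 0.64865)
(915 + M)*(-3138 - 750) = (915 + 24/37)*(-3138 - 750) = (33879/37)*(-3888) = -131721552/37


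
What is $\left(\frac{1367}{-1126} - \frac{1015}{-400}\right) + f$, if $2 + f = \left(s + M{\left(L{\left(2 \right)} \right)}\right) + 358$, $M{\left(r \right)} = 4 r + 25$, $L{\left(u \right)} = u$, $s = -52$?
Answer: $\frac{15238089}{45040} \approx 338.32$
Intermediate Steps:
$M{\left(r \right)} = 25 + 4 r$
$f = 337$ ($f = -2 + \left(\left(-52 + \left(25 + 4 \cdot 2\right)\right) + 358\right) = -2 + \left(\left(-52 + \left(25 + 8\right)\right) + 358\right) = -2 + \left(\left(-52 + 33\right) + 358\right) = -2 + \left(-19 + 358\right) = -2 + 339 = 337$)
$\left(\frac{1367}{-1126} - \frac{1015}{-400}\right) + f = \left(\frac{1367}{-1126} - \frac{1015}{-400}\right) + 337 = \left(1367 \left(- \frac{1}{1126}\right) - - \frac{203}{80}\right) + 337 = \left(- \frac{1367}{1126} + \frac{203}{80}\right) + 337 = \frac{59609}{45040} + 337 = \frac{15238089}{45040}$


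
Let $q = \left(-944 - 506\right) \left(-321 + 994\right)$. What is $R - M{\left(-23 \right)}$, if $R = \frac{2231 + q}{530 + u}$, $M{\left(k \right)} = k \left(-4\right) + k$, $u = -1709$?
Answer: $\frac{892268}{1179} \approx 756.8$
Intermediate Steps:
$q = -975850$ ($q = \left(-1450\right) 673 = -975850$)
$M{\left(k \right)} = - 3 k$ ($M{\left(k \right)} = - 4 k + k = - 3 k$)
$R = \frac{973619}{1179}$ ($R = \frac{2231 - 975850}{530 - 1709} = - \frac{973619}{-1179} = \left(-973619\right) \left(- \frac{1}{1179}\right) = \frac{973619}{1179} \approx 825.8$)
$R - M{\left(-23 \right)} = \frac{973619}{1179} - \left(-3\right) \left(-23\right) = \frac{973619}{1179} - 69 = \frac{892268}{1179}$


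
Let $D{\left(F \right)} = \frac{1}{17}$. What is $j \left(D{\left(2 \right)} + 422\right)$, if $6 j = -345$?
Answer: $- \frac{825125}{34} \approx -24268.0$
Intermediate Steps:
$j = - \frac{115}{2}$ ($j = \frac{1}{6} \left(-345\right) = - \frac{115}{2} \approx -57.5$)
$D{\left(F \right)} = \frac{1}{17}$
$j \left(D{\left(2 \right)} + 422\right) = - \frac{115 \left(\frac{1}{17} + 422\right)}{2} = \left(- \frac{115}{2}\right) \frac{7175}{17} = - \frac{825125}{34}$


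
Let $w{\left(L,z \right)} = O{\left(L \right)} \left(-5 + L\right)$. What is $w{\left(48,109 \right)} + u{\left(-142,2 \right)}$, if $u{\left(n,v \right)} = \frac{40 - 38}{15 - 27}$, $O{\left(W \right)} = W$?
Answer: $\frac{12383}{6} \approx 2063.8$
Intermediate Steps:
$u{\left(n,v \right)} = - \frac{1}{6}$ ($u{\left(n,v \right)} = \frac{2}{-12} = 2 \left(- \frac{1}{12}\right) = - \frac{1}{6}$)
$w{\left(L,z \right)} = L \left(-5 + L\right)$
$w{\left(48,109 \right)} + u{\left(-142,2 \right)} = 48 \left(-5 + 48\right) - \frac{1}{6} = 48 \cdot 43 - \frac{1}{6} = 2064 - \frac{1}{6} = \frac{12383}{6}$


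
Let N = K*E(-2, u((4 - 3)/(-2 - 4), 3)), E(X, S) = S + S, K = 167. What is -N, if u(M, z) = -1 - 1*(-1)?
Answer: 0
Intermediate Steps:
u(M, z) = 0 (u(M, z) = -1 + 1 = 0)
E(X, S) = 2*S
N = 0 (N = 167*(2*0) = 167*0 = 0)
-N = -1*0 = 0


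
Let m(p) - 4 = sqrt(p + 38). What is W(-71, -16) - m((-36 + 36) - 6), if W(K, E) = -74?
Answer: -78 - 4*sqrt(2) ≈ -83.657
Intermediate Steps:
m(p) = 4 + sqrt(38 + p) (m(p) = 4 + sqrt(p + 38) = 4 + sqrt(38 + p))
W(-71, -16) - m((-36 + 36) - 6) = -74 - (4 + sqrt(38 + ((-36 + 36) - 6))) = -74 - (4 + sqrt(38 + (0 - 6))) = -74 - (4 + sqrt(38 - 6)) = -74 - (4 + sqrt(32)) = -74 - (4 + 4*sqrt(2)) = -74 + (-4 - 4*sqrt(2)) = -78 - 4*sqrt(2)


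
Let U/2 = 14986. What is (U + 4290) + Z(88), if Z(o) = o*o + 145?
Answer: 42151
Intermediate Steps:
U = 29972 (U = 2*14986 = 29972)
Z(o) = 145 + o² (Z(o) = o² + 145 = 145 + o²)
(U + 4290) + Z(88) = (29972 + 4290) + (145 + 88²) = 34262 + (145 + 7744) = 34262 + 7889 = 42151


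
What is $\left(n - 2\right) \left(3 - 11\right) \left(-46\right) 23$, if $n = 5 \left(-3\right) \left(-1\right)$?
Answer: $110032$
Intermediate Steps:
$n = 15$ ($n = \left(-15\right) \left(-1\right) = 15$)
$\left(n - 2\right) \left(3 - 11\right) \left(-46\right) 23 = \left(15 - 2\right) \left(3 - 11\right) \left(-46\right) 23 = 13 \left(-8\right) \left(-46\right) 23 = \left(-104\right) \left(-46\right) 23 = 4784 \cdot 23 = 110032$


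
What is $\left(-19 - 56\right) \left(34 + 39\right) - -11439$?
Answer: $5964$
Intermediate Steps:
$\left(-19 - 56\right) \left(34 + 39\right) - -11439 = \left(-75\right) 73 + 11439 = -5475 + 11439 = 5964$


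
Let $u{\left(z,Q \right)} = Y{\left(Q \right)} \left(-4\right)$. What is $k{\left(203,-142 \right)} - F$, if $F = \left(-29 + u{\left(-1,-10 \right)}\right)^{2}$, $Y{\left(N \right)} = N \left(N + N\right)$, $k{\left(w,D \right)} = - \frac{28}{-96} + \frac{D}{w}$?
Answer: $- \frac{3348240139}{4872} \approx -6.8724 \cdot 10^{5}$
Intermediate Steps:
$k{\left(w,D \right)} = \frac{7}{24} + \frac{D}{w}$ ($k{\left(w,D \right)} = \left(-28\right) \left(- \frac{1}{96}\right) + \frac{D}{w} = \frac{7}{24} + \frac{D}{w}$)
$Y{\left(N \right)} = 2 N^{2}$ ($Y{\left(N \right)} = N 2 N = 2 N^{2}$)
$u{\left(z,Q \right)} = - 8 Q^{2}$ ($u{\left(z,Q \right)} = 2 Q^{2} \left(-4\right) = - 8 Q^{2}$)
$F = 687241$ ($F = \left(-29 - 8 \left(-10\right)^{2}\right)^{2} = \left(-29 - 800\right)^{2} = \left(-829\right)^{2} = 687241$)
$k{\left(203,-142 \right)} - F = \left(\frac{7}{24} - \frac{142}{203}\right) - 687241 = - \frac{1987}{4872} - 687241 = - \frac{3348240139}{4872}$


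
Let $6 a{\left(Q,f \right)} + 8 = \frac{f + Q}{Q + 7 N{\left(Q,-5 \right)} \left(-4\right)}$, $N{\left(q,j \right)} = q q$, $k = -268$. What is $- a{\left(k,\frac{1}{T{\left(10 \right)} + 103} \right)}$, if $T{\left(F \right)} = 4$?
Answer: $\frac{344335673}{258256056} \approx 1.3333$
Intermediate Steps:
$N{\left(q,j \right)} = q^{2}$
$a{\left(Q,f \right)} = - \frac{4}{3} + \frac{Q + f}{6 \left(Q - 28 Q^{2}\right)}$ ($a{\left(Q,f \right)} = - \frac{4}{3} + \frac{\left(f + Q\right) \frac{1}{Q + 7 Q^{2} \left(-4\right)}}{6} = - \frac{4}{3} + \frac{\left(Q + f\right) \frac{1}{Q - 28 Q^{2}}}{6} = - \frac{4}{3} + \frac{\frac{1}{Q - 28 Q^{2}} \left(Q + f\right)}{6} = - \frac{4}{3} + \frac{Q + f}{6 \left(Q - 28 Q^{2}\right)}$)
$- a{\left(k,\frac{1}{T{\left(10 \right)} + 103} \right)} = - \frac{- \frac{1}{4 + 103} - 224 \left(-268\right)^{2} + 7 \left(-268\right)}{6 \left(-268\right) \left(-1 + 28 \left(-268\right)\right)} = - \frac{\left(-1\right) \left(- \frac{1}{107} - 16088576 - 1876\right)}{6 \cdot 268 \left(-1 - 7504\right)} = - \frac{\left(-1\right) \left(\left(-1\right) \frac{1}{107} - 16088576 - 1876\right)}{6 \cdot 268 \left(-7505\right)} = - \frac{\left(-1\right) \left(-1\right) \left(- \frac{1}{107} - 16088576 - 1876\right)}{6 \cdot 268 \cdot 7505} = - \frac{\left(-1\right) \left(-1\right) \left(-1721678365\right)}{6 \cdot 268 \cdot 7505 \cdot 107} = \left(-1\right) \left(- \frac{344335673}{258256056}\right) = \frac{344335673}{258256056}$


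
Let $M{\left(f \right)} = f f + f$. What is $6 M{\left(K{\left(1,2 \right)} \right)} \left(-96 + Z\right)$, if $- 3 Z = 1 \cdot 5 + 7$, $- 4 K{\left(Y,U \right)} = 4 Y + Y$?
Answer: $- \frac{375}{2} \approx -187.5$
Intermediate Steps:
$K{\left(Y,U \right)} = - \frac{5 Y}{4}$ ($K{\left(Y,U \right)} = - \frac{4 Y + Y}{4} = - \frac{5 Y}{4}$)
$Z = -4$ ($Z = - \frac{1 \cdot 5 + 7}{3} = - \frac{5 + 7}{3} = \left(- \frac{1}{3}\right) 12 = -4$)
$M{\left(f \right)} = f + f^{2}$ ($M{\left(f \right)} = f^{2} + f = f + f^{2}$)
$6 M{\left(K{\left(1,2 \right)} \right)} \left(-96 + Z\right) = 6 \left(- \frac{5}{4}\right) 1 \left(1 - \frac{5}{4}\right) \left(-96 - 4\right) = 6 \left(- \frac{5 \left(1 - \frac{5}{4}\right)}{4}\right) \left(-100\right) = 6 \left(\left(- \frac{5}{4}\right) \left(- \frac{1}{4}\right)\right) \left(-100\right) = 6 \cdot \frac{5}{16} \left(-100\right) = \frac{15}{8} \left(-100\right) = - \frac{375}{2}$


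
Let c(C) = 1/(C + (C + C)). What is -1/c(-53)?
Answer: 159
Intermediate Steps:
c(C) = 1/(3*C) (c(C) = 1/(C + 2*C) = 1/(3*C))
-1/c(-53) = -1/((⅓)/(-53)) = -1/((⅓)*(-1/53)) = -1/(-1/159) = -1*(-159) = 159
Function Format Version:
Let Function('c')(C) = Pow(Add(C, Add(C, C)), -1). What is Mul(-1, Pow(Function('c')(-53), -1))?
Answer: 159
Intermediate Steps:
Function('c')(C) = Mul(Rational(1, 3), Pow(C, -1)) (Function('c')(C) = Pow(Add(C, Mul(2, C)), -1) = Pow(Mul(3, C), -1) = Mul(Rational(1, 3), Pow(C, -1)))
Mul(-1, Pow(Function('c')(-53), -1)) = Mul(-1, Pow(Mul(Rational(1, 3), Pow(-53, -1)), -1)) = Mul(-1, Pow(Mul(Rational(1, 3), Rational(-1, 53)), -1)) = Mul(-1, Pow(Rational(-1, 159), -1)) = Mul(-1, -159) = 159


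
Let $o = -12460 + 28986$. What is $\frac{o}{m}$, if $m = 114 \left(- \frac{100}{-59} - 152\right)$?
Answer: $- \frac{487517}{505476} \approx -0.96447$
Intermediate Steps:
$m = - \frac{1010952}{59}$ ($m = 114 \left(\left(-100\right) \left(- \frac{1}{59}\right) - 152\right) = 114 \left(\frac{100}{59} - 152\right) = 114 \left(- \frac{8868}{59}\right) = - \frac{1010952}{59} \approx -17135.0$)
$o = 16526$
$\frac{o}{m} = \frac{16526}{- \frac{1010952}{59}} = 16526 \left(- \frac{59}{1010952}\right) = - \frac{487517}{505476}$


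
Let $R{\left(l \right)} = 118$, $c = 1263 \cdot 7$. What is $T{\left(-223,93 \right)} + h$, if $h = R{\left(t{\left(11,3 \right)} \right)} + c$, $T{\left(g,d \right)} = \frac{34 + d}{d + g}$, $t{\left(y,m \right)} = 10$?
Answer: $\frac{1164543}{130} \approx 8958.0$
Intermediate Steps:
$c = 8841$
$T{\left(g,d \right)} = \frac{34 + d}{d + g}$
$h = 8959$ ($h = 118 + 8841 = 8959$)
$T{\left(-223,93 \right)} + h = \frac{34 + 93}{93 - 223} + 8959 = \frac{1}{-130} \cdot 127 + 8959 = \left(- \frac{1}{130}\right) 127 + 8959 = - \frac{127}{130} + 8959 = \frac{1164543}{130}$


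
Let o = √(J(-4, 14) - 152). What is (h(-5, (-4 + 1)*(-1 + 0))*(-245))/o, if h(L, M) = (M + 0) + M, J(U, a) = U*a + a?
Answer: 735*I*√194/97 ≈ 105.54*I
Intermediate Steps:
J(U, a) = a + U*a
h(L, M) = 2*M (h(L, M) = M + M = 2*M)
o = I*√194 (o = √(14*(1 - 4) - 152) = √(14*(-3) - 152) = √(-42 - 152) = √(-194) = I*√194 ≈ 13.928*I)
(h(-5, (-4 + 1)*(-1 + 0))*(-245))/o = ((2*((-4 + 1)*(-1 + 0)))*(-245))/((I*√194)) = ((2*(-3*(-1)))*(-245))*(-I*√194/194) = ((2*3)*(-245))*(-I*√194/194) = (6*(-245))*(-I*√194/194) = -(-735)*I*√194/97 = 735*I*√194/97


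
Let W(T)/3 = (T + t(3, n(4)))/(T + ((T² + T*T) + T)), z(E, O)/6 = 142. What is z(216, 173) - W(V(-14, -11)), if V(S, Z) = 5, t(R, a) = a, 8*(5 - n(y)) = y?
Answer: 34061/40 ≈ 851.53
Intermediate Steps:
z(E, O) = 852 (z(E, O) = 6*142 = 852)
n(y) = 5 - y/8
W(T) = 3*(9/2 + T)/(2*T + 2*T²) (W(T) = 3*((T + (5 - ⅛*4))/(T + ((T² + T*T) + T))) = 3*((T + (5 - ½))/(T + ((T² + T²) + T))) = 3*((T + 9/2)/(T + (2*T² + T))) = 3*((9/2 + T)/(T + (T + 2*T²))) = 3*((9/2 + T)/(2*T + 2*T²)) = 3*(9/2 + T)/(2*T + 2*T²))
z(216, 173) - W(V(-14, -11)) = 852 - 3*(9 + 2*5)/(4*5*(1 + 5)) = 852 - 3*(9 + 10)/(4*5*6) = 852 - 3*19/(4*5*6) = 852 - 1*19/40 = 852 - 19/40 = 34061/40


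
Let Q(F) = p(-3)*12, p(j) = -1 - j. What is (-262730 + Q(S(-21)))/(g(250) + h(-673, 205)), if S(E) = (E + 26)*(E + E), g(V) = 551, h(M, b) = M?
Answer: 131353/61 ≈ 2153.3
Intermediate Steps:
S(E) = 2*E*(26 + E) (S(E) = (26 + E)*(2*E) = 2*E*(26 + E))
Q(F) = 24 (Q(F) = (-1 - 1*(-3))*12 = (-1 + 3)*12 = 2*12 = 24)
(-262730 + Q(S(-21)))/(g(250) + h(-673, 205)) = (-262730 + 24)/(551 - 673) = -262706/(-122) = -262706*(-1/122) = 131353/61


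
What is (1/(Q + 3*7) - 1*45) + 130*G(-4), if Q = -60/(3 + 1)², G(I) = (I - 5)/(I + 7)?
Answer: -30011/69 ≈ -434.94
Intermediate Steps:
G(I) = (-5 + I)/(7 + I)
Q = -15/4 (Q = -60/(4²) = -60/16 = -60*1/16 = -15/4 ≈ -3.7500)
(1/(Q + 3*7) - 1*45) + 130*G(-4) = (1/(-15/4 + 3*7) - 1*45) + 130*((-5 - 4)/(7 - 4)) = (1/(-15/4 + 21) - 45) + 130*(-9/3) = (1/(69/4) - 45) + 130*((⅓)*(-9)) = (4/69 - 45) + 130*(-3) = -3101/69 - 390 = -30011/69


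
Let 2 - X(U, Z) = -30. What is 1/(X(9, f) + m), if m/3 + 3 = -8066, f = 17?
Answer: -1/24175 ≈ -4.1365e-5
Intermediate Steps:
X(U, Z) = 32 (X(U, Z) = 2 - 1*(-30) = 2 + 30 = 32)
m = -24207 (m = -9 + 3*(-8066) = -9 - 24198 = -24207)
1/(X(9, f) + m) = 1/(32 - 24207) = 1/(-24175) = -1/24175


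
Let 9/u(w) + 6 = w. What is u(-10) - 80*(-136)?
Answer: 174071/16 ≈ 10879.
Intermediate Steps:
u(w) = 9/(-6 + w)
u(-10) - 80*(-136) = 9/(-6 - 10) - 80*(-136) = 9/(-16) + 10880 = 9*(-1/16) + 10880 = -9/16 + 10880 = 174071/16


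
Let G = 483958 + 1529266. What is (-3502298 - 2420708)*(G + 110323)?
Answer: -12577781622282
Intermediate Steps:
G = 2013224
(-3502298 - 2420708)*(G + 110323) = (-3502298 - 2420708)*(2013224 + 110323) = -5923006*2123547 = -12577781622282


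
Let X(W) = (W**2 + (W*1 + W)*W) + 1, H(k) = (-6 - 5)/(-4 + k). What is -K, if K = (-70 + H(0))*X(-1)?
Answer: 269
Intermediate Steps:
H(k) = -11/(-4 + k)
X(W) = 1 + 3*W**2 (X(W) = (W**2 + (W + W)*W) + 1 = (W**2 + (2*W)*W) + 1 = (W**2 + 2*W**2) + 1 = 3*W**2 + 1 = 1 + 3*W**2)
K = -269 (K = (-70 - 11/(-4 + 0))*(1 + 3*(-1)**2) = (-70 - 11/(-4))*(1 + 3*1) = (-70 - 11*(-1/4))*(1 + 3) = (-70 + 11/4)*4 = -269/4*4 = -269)
-K = -1*(-269) = 269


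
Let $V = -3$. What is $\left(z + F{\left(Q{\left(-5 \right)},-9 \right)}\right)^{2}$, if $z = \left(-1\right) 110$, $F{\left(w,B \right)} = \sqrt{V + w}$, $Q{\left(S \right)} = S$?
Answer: $12092 - 440 i \sqrt{2} \approx 12092.0 - 622.25 i$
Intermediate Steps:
$F{\left(w,B \right)} = \sqrt{-3 + w}$
$z = -110$
$\left(z + F{\left(Q{\left(-5 \right)},-9 \right)}\right)^{2} = \left(-110 + \sqrt{-3 - 5}\right)^{2} = \left(-110 + \sqrt{-8}\right)^{2} = \left(-110 + 2 i \sqrt{2}\right)^{2}$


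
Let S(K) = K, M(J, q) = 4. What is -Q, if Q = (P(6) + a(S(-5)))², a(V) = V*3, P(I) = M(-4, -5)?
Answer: -121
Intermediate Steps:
P(I) = 4
a(V) = 3*V
Q = 121 (Q = (4 + 3*(-5))² = (4 - 15)² = (-11)² = 121)
-Q = -1*121 = -121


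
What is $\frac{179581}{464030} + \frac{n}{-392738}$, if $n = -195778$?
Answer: $\frac{80687574059}{91121107070} \approx 0.8855$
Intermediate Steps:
$\frac{179581}{464030} + \frac{n}{-392738} = \frac{179581}{464030} - \frac{195778}{-392738} = 179581 \cdot \frac{1}{464030} - - \frac{97889}{196369} = \frac{179581}{464030} + \frac{97889}{196369} = \frac{80687574059}{91121107070}$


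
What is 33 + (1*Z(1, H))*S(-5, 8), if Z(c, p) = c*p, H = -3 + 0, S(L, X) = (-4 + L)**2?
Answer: -210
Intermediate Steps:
H = -3
33 + (1*Z(1, H))*S(-5, 8) = 33 + (1*(1*(-3)))*(-4 - 5)**2 = 33 + (1*(-3))*(-9)**2 = 33 - 3*81 = 33 - 243 = -210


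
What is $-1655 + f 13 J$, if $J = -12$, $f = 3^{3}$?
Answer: $-5867$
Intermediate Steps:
$f = 27$
$-1655 + f 13 J = -1655 + 27 \cdot 13 \left(-12\right) = -1655 + 351 \left(-12\right) = -1655 - 4212 = -5867$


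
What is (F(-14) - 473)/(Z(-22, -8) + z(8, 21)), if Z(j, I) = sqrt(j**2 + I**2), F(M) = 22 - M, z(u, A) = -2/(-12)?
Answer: 2622/19727 - 31464*sqrt(137)/19727 ≈ -18.536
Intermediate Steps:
z(u, A) = 1/6 (z(u, A) = -2*(-1/12) = 1/6)
Z(j, I) = sqrt(I**2 + j**2)
(F(-14) - 473)/(Z(-22, -8) + z(8, 21)) = ((22 - 1*(-14)) - 473)/(sqrt((-8)**2 + (-22)**2) + 1/6) = ((22 + 14) - 473)/(sqrt(64 + 484) + 1/6) = (36 - 473)/(sqrt(548) + 1/6) = -437/(2*sqrt(137) + 1/6) = -437/(1/6 + 2*sqrt(137))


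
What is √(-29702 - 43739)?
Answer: 271*I ≈ 271.0*I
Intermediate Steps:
√(-29702 - 43739) = √(-73441) = 271*I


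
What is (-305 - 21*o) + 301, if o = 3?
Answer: -67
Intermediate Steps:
(-305 - 21*o) + 301 = (-305 - 21*3) + 301 = (-305 - 63) + 301 = -368 + 301 = -67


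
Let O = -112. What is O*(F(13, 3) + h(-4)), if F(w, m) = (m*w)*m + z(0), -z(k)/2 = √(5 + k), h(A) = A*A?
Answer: -14896 + 224*√5 ≈ -14395.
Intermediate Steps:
h(A) = A²
z(k) = -2*√(5 + k)
F(w, m) = -2*√5 + w*m² (F(w, m) = (m*w)*m - 2*√(5 + 0) = w*m² - 2*√5 = -2*√5 + w*m²)
O*(F(13, 3) + h(-4)) = -112*((-2*√5 + 13*3²) + (-4)²) = -112*((-2*√5 + 13*9) + 16) = -112*((-2*√5 + 117) + 16) = -112*((117 - 2*√5) + 16) = -112*(133 - 2*√5) = -14896 + 224*√5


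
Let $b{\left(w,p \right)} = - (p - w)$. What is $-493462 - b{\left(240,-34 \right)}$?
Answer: $-493736$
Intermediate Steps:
$b{\left(w,p \right)} = w - p$
$-493462 - b{\left(240,-34 \right)} = -493462 - \left(240 - -34\right) = -493462 - \left(240 + 34\right) = -493462 - 274 = -493736$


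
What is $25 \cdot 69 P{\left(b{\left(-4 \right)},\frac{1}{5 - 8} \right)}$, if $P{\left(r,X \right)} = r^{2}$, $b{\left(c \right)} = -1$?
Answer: $1725$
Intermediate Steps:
$25 \cdot 69 P{\left(b{\left(-4 \right)},\frac{1}{5 - 8} \right)} = 25 \cdot 69 \left(-1\right)^{2} = 1725 \cdot 1 = 1725$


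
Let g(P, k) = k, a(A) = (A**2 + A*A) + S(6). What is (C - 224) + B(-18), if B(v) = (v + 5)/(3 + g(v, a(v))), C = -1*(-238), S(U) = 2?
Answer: 9129/653 ≈ 13.980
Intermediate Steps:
a(A) = 2 + 2*A**2 (a(A) = (A**2 + A*A) + 2 = (A**2 + A**2) + 2 = 2*A**2 + 2 = 2 + 2*A**2)
C = 238
B(v) = (5 + v)/(5 + 2*v**2) (B(v) = (v + 5)/(3 + (2 + 2*v**2)) = (5 + v)/(5 + 2*v**2))
(C - 224) + B(-18) = (238 - 224) + (5 - 18)/(5 + 2*(-18)**2) = 14 - 13/(5 + 2*324) = 14 - 13/(5 + 648) = 14 - 13/653 = 9129/653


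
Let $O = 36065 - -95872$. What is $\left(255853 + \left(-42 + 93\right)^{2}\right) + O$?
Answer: $390391$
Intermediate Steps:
$O = 131937$ ($O = 36065 + 95872 = 131937$)
$\left(255853 + \left(-42 + 93\right)^{2}\right) + O = \left(255853 + \left(-42 + 93\right)^{2}\right) + 131937 = \left(255853 + 51^{2}\right) + 131937 = \left(255853 + 2601\right) + 131937 = 258454 + 131937 = 390391$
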